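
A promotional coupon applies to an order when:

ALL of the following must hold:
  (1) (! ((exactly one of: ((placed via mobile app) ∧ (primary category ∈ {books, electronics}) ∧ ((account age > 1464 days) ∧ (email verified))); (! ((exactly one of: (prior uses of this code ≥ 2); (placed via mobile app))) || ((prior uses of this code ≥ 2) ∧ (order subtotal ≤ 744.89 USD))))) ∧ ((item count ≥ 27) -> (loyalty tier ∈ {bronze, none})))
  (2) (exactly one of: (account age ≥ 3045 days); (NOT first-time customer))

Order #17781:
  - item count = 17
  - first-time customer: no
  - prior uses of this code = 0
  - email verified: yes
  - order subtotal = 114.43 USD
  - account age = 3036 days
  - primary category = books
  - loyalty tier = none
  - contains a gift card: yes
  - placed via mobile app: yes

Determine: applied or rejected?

Atomic conditions:
  placed via mobile app: yes → true
  primary category ∈ {books, electronics}: books is in the set → true
  account age > 1464 days: 3036 > 1464 is true
  email verified: yes → true
  prior uses of this code ≥ 2: 0 ≥ 2 is false
  order subtotal ≤ 744.89 USD: 114.43 ≤ 744.89 is true
  item count ≥ 27: 17 ≥ 27 is false
  loyalty tier ∈ {bronze, none}: none is in the set → true
  account age ≥ 3045 days: 3036 ≥ 3045 is false
  NOT first-time customer: no → true
Combine:
[1.1.1.1.3] true AND true = true
[1.1.1.1] true AND true AND true = true
[1.1.1.2.1.1] exactly-one(false, true) = true
[1.1.1.2.1] NOT true = false
[1.1.1.2.2] false AND true = false
[1.1.1.2] false OR false = false
[1.1.1] exactly-one(true, false) = true
[1.1] NOT true = false
[1.2] false → true (antecedent false ⇒ implication holds) = true
[1] false AND true = false
[2] exactly-one(false, true) = true
[root] false AND true = false
Overall: false → rejected

Rejected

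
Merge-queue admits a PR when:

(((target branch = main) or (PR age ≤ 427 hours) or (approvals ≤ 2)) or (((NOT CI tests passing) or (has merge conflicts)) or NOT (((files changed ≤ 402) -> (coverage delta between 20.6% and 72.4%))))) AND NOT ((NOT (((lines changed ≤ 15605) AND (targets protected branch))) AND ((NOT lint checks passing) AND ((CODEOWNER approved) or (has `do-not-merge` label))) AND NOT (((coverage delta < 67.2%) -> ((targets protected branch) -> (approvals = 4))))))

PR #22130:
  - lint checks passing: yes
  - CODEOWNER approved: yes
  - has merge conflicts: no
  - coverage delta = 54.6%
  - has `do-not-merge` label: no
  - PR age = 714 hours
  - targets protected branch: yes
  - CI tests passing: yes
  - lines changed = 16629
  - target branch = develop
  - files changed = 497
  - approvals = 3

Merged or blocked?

Blocked

Atomic conditions:
  target branch = main: develop == main is false
  PR age ≤ 427 hours: 714 ≤ 427 is false
  approvals ≤ 2: 3 ≤ 2 is false
  NOT CI tests passing: yes → false
  has merge conflicts: no → false
  files changed ≤ 402: 497 ≤ 402 is false
  coverage delta between 20.6% and 72.4%: 54.6 in [20.6, 72.4] is true
  lines changed ≤ 15605: 16629 ≤ 15605 is false
  targets protected branch: yes → true
  NOT lint checks passing: yes → false
  CODEOWNER approved: yes → true
  has `do-not-merge` label: no → false
  coverage delta < 67.2%: 54.6 < 67.2 is true
  approvals = 4: 3 == 4 is false
Combine:
[1.1] false OR false OR false = false
[1.2.1] false OR false = false
[1.2.2.1] false → true (antecedent false ⇒ implication holds) = true
[1.2.2] NOT true = false
[1.2] false OR false = false
[1] false OR false = false
[2.1.1.1] false AND true = false
[2.1.1] NOT false = true
[2.1.2.2] true OR false = true
[2.1.2] false AND true = false
[2.1.3.1.2] true → false = false
[2.1.3.1] true → false = false
[2.1.3] NOT false = true
[2.1] true AND false AND true = false
[2] NOT false = true
[root] false AND true = false
Overall: false → blocked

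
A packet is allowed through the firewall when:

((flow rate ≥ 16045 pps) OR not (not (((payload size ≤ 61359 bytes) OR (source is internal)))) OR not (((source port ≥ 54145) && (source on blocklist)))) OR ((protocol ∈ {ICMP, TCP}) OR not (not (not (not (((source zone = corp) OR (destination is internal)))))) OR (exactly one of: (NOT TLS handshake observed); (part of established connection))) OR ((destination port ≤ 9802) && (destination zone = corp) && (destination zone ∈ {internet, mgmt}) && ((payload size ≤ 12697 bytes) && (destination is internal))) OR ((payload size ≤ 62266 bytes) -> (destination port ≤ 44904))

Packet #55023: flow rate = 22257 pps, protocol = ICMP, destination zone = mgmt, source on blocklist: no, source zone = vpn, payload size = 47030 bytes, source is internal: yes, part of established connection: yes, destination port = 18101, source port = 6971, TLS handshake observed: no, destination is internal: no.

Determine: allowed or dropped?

Allowed

Atomic conditions:
  flow rate ≥ 16045 pps: 22257 ≥ 16045 is true
  payload size ≤ 61359 bytes: 47030 ≤ 61359 is true
  source is internal: yes → true
  source port ≥ 54145: 6971 ≥ 54145 is false
  source on blocklist: no → false
  protocol ∈ {ICMP, TCP}: ICMP is in the set → true
  source zone = corp: vpn == corp is false
  destination is internal: no → false
  NOT TLS handshake observed: no → true
  part of established connection: yes → true
  destination port ≤ 9802: 18101 ≤ 9802 is false
  destination zone = corp: mgmt == corp is false
  destination zone ∈ {internet, mgmt}: mgmt is in the set → true
  payload size ≤ 12697 bytes: 47030 ≤ 12697 is false
  payload size ≤ 62266 bytes: 47030 ≤ 62266 is true
  destination port ≤ 44904: 18101 ≤ 44904 is true
Combine:
[1.2.1.1] true OR true = true
[1.2.1] NOT true = false
[1.2] NOT false = true
[1.3.1] false AND false = false
[1.3] NOT false = true
[1] true OR true OR true = true
[2.2.1.1.1.1] false OR false = false
[2.2.1.1.1] NOT false = true
[2.2.1.1] NOT true = false
[2.2.1] NOT false = true
[2.2] NOT true = false
[2.3] exactly-one(true, true) = false
[2] true OR false OR false = true
[3.4] false AND false = false
[3] false AND false AND true AND false = false
[4] true → true = true
[root] true OR true OR false OR true = true
Overall: true → allowed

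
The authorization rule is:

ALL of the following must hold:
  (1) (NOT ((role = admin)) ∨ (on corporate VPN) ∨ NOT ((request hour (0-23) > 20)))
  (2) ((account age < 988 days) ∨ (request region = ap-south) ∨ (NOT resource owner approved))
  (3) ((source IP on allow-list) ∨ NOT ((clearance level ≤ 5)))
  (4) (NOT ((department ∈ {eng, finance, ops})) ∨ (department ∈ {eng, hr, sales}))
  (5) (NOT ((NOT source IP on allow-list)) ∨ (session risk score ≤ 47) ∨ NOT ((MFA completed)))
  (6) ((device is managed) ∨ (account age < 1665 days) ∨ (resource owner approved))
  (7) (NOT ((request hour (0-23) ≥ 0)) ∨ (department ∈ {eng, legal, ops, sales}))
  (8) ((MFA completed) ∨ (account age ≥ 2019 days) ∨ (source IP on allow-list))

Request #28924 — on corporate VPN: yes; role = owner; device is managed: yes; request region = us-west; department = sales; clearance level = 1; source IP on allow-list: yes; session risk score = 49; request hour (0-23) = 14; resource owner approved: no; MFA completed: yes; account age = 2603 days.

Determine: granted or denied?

Atomic conditions:
  role = admin: owner == admin is false
  on corporate VPN: yes → true
  request hour (0-23) > 20: 14 > 20 is false
  account age < 988 days: 2603 < 988 is false
  request region = ap-south: us-west == ap-south is false
  NOT resource owner approved: no → true
  source IP on allow-list: yes → true
  clearance level ≤ 5: 1 ≤ 5 is true
  department ∈ {eng, finance, ops}: sales is not in the set → false
  department ∈ {eng, hr, sales}: sales is in the set → true
  NOT source IP on allow-list: yes → false
  session risk score ≤ 47: 49 ≤ 47 is false
  MFA completed: yes → true
  device is managed: yes → true
  account age < 1665 days: 2603 < 1665 is false
  resource owner approved: no → false
  request hour (0-23) ≥ 0: 14 ≥ 0 is true
  department ∈ {eng, legal, ops, sales}: sales is in the set → true
  account age ≥ 2019 days: 2603 ≥ 2019 is true
Combine:
[1.1] NOT false = true
[1.3] NOT false = true
[1] true OR true OR true = true
[2] false OR false OR true = true
[3.2] NOT true = false
[3] true OR false = true
[4.1] NOT false = true
[4] true OR true = true
[5.1] NOT false = true
[5.3] NOT true = false
[5] true OR false OR false = true
[6] true OR false OR false = true
[7.1] NOT true = false
[7] false OR true = true
[8] true OR true OR true = true
[root] true AND true AND true AND true AND true AND true AND true AND true = true
Overall: true → granted

Granted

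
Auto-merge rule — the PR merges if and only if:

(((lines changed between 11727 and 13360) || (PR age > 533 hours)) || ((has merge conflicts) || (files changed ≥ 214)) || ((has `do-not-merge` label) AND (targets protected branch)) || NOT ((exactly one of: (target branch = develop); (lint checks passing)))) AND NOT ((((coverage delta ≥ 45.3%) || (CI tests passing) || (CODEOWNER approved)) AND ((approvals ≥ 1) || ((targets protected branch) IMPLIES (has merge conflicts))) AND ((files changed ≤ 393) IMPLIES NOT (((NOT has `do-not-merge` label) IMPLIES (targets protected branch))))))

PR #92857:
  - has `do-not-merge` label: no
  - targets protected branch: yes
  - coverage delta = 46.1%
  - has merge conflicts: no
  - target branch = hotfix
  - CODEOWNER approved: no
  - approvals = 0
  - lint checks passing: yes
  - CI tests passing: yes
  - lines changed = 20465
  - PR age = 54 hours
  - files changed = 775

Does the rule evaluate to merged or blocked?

Merged

Atomic conditions:
  lines changed between 11727 and 13360: 20465 in [11727, 13360] is false
  PR age > 533 hours: 54 > 533 is false
  has merge conflicts: no → false
  files changed ≥ 214: 775 ≥ 214 is true
  has `do-not-merge` label: no → false
  targets protected branch: yes → true
  target branch = develop: hotfix == develop is false
  lint checks passing: yes → true
  coverage delta ≥ 45.3%: 46.1 ≥ 45.3 is true
  CI tests passing: yes → true
  CODEOWNER approved: no → false
  approvals ≥ 1: 0 ≥ 1 is false
  files changed ≤ 393: 775 ≤ 393 is false
  NOT has `do-not-merge` label: no → true
Combine:
[1.1] false OR false = false
[1.2] false OR true = true
[1.3] false AND true = false
[1.4.1] exactly-one(false, true) = true
[1.4] NOT true = false
[1] false OR true OR false OR false = true
[2.1.1] true OR true OR false = true
[2.1.2.2] true → false = false
[2.1.2] false OR false = false
[2.1.3.2.1] true → true = true
[2.1.3.2] NOT true = false
[2.1.3] false → false (antecedent false ⇒ implication holds) = true
[2.1] true AND false AND true = false
[2] NOT false = true
[root] true AND true = true
Overall: true → merged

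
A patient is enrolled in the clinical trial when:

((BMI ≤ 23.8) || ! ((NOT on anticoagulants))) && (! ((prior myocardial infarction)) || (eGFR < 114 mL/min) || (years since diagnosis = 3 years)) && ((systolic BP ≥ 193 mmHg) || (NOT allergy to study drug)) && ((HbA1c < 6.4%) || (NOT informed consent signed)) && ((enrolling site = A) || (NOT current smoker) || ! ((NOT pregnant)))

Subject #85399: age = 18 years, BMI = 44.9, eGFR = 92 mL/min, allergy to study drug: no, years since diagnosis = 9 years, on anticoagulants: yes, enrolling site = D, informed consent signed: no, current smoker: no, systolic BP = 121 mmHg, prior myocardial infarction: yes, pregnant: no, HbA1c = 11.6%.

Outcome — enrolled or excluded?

Atomic conditions:
  BMI ≤ 23.8: 44.9 ≤ 23.8 is false
  NOT on anticoagulants: yes → false
  prior myocardial infarction: yes → true
  eGFR < 114 mL/min: 92 < 114 is true
  years since diagnosis = 3 years: 9 == 3 is false
  systolic BP ≥ 193 mmHg: 121 ≥ 193 is false
  NOT allergy to study drug: no → true
  HbA1c < 6.4%: 11.6 < 6.4 is false
  NOT informed consent signed: no → true
  enrolling site = A: D == A is false
  NOT current smoker: no → true
  NOT pregnant: no → true
Combine:
[1.2] NOT false = true
[1] false OR true = true
[2.1] NOT true = false
[2] false OR true OR false = true
[3] false OR true = true
[4] false OR true = true
[5.3] NOT true = false
[5] false OR true OR false = true
[root] true AND true AND true AND true AND true = true
Overall: true → enrolled

Enrolled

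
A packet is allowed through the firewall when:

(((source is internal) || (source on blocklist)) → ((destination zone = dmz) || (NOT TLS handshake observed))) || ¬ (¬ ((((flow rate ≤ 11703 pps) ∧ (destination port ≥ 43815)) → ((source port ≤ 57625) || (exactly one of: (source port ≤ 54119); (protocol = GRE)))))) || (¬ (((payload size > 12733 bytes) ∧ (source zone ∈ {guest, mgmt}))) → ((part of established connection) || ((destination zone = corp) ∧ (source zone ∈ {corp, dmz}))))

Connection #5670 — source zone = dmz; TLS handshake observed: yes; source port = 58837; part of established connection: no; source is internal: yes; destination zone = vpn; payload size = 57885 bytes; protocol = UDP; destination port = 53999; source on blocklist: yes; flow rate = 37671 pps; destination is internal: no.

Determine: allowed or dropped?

Allowed

Atomic conditions:
  source is internal: yes → true
  source on blocklist: yes → true
  destination zone = dmz: vpn == dmz is false
  NOT TLS handshake observed: yes → false
  flow rate ≤ 11703 pps: 37671 ≤ 11703 is false
  destination port ≥ 43815: 53999 ≥ 43815 is true
  source port ≤ 57625: 58837 ≤ 57625 is false
  source port ≤ 54119: 58837 ≤ 54119 is false
  protocol = GRE: UDP == GRE is false
  payload size > 12733 bytes: 57885 > 12733 is true
  source zone ∈ {guest, mgmt}: dmz is not in the set → false
  part of established connection: no → false
  destination zone = corp: vpn == corp is false
  source zone ∈ {corp, dmz}: dmz is in the set → true
Combine:
[1.1] true OR true = true
[1.2] false OR false = false
[1] true → false = false
[2.1.1.1] false AND true = false
[2.1.1.2.2] exactly-one(false, false) = false
[2.1.1.2] false OR false = false
[2.1.1] false → false (antecedent false ⇒ implication holds) = true
[2.1] NOT true = false
[2] NOT false = true
[3.1.1] true AND false = false
[3.1] NOT false = true
[3.2.2] false AND true = false
[3.2] false OR false = false
[3] true → false = false
[root] false OR true OR false = true
Overall: true → allowed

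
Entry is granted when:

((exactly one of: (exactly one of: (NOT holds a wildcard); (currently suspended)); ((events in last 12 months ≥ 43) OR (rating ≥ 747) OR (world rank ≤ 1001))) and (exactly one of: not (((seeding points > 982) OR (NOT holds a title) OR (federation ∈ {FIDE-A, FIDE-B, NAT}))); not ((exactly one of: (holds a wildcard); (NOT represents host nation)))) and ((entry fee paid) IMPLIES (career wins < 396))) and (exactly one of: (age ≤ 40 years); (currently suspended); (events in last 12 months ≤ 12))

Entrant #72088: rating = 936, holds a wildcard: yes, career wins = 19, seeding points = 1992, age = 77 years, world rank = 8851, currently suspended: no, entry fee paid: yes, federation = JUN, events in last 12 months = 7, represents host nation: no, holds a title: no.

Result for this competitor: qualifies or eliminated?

Qualifies

Atomic conditions:
  NOT holds a wildcard: yes → false
  currently suspended: no → false
  events in last 12 months ≥ 43: 7 ≥ 43 is false
  rating ≥ 747: 936 ≥ 747 is true
  world rank ≤ 1001: 8851 ≤ 1001 is false
  seeding points > 982: 1992 > 982 is true
  NOT holds a title: no → true
  federation ∈ {FIDE-A, FIDE-B, NAT}: JUN is not in the set → false
  holds a wildcard: yes → true
  NOT represents host nation: no → true
  entry fee paid: yes → true
  career wins < 396: 19 < 396 is true
  age ≤ 40 years: 77 ≤ 40 is false
  events in last 12 months ≤ 12: 7 ≤ 12 is true
Combine:
[1.1.1] exactly-one(false, false) = false
[1.1.2] false OR true OR false = true
[1.1] exactly-one(false, true) = true
[1.2.1.1] true OR true OR false = true
[1.2.1] NOT true = false
[1.2.2.1] exactly-one(true, true) = false
[1.2.2] NOT false = true
[1.2] exactly-one(false, true) = true
[1.3] true → true = true
[1] true AND true AND true = true
[2] exactly-one(false, false, true) = true
[root] true AND true = true
Overall: true → qualifies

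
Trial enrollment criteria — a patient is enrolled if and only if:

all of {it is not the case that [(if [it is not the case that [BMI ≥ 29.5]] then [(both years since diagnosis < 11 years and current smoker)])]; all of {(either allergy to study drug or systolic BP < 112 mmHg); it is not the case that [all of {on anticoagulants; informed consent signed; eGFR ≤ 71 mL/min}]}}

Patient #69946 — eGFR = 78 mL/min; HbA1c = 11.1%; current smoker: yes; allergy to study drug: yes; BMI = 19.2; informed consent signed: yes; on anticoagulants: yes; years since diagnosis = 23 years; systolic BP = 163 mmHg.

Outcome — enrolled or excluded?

Enrolled

Atomic conditions:
  BMI ≥ 29.5: 19.2 ≥ 29.5 is false
  years since diagnosis < 11 years: 23 < 11 is false
  current smoker: yes → true
  allergy to study drug: yes → true
  systolic BP < 112 mmHg: 163 < 112 is false
  on anticoagulants: yes → true
  informed consent signed: yes → true
  eGFR ≤ 71 mL/min: 78 ≤ 71 is false
Combine:
[1.1.1] NOT false = true
[1.1.2] false AND true = false
[1.1] true → false = false
[1] NOT false = true
[2.1] true OR false = true
[2.2.1] true AND true AND false = false
[2.2] NOT false = true
[2] true AND true = true
[root] true AND true = true
Overall: true → enrolled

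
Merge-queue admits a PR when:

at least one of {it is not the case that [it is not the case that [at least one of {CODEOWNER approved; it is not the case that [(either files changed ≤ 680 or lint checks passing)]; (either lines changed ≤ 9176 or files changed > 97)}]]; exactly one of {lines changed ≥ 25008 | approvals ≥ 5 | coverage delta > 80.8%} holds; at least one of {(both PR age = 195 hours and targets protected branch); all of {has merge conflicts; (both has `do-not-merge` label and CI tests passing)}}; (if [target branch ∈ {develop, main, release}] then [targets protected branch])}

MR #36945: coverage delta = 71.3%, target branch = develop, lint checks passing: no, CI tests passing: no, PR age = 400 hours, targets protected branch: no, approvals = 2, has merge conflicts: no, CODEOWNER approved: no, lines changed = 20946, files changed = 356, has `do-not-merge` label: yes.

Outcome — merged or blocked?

Merged

Atomic conditions:
  CODEOWNER approved: no → false
  files changed ≤ 680: 356 ≤ 680 is true
  lint checks passing: no → false
  lines changed ≤ 9176: 20946 ≤ 9176 is false
  files changed > 97: 356 > 97 is true
  lines changed ≥ 25008: 20946 ≥ 25008 is false
  approvals ≥ 5: 2 ≥ 5 is false
  coverage delta > 80.8%: 71.3 > 80.8 is false
  PR age = 195 hours: 400 == 195 is false
  targets protected branch: no → false
  has merge conflicts: no → false
  has `do-not-merge` label: yes → true
  CI tests passing: no → false
  target branch ∈ {develop, main, release}: develop is in the set → true
Combine:
[1.1.1.2.1] true OR false = true
[1.1.1.2] NOT true = false
[1.1.1.3] false OR true = true
[1.1.1] false OR false OR true = true
[1.1] NOT true = false
[1] NOT false = true
[2] exactly-one(false, false, false) = false
[3.1] false AND false = false
[3.2.2] true AND false = false
[3.2] false AND false = false
[3] false OR false = false
[4] true → false = false
[root] true OR false OR false OR false = true
Overall: true → merged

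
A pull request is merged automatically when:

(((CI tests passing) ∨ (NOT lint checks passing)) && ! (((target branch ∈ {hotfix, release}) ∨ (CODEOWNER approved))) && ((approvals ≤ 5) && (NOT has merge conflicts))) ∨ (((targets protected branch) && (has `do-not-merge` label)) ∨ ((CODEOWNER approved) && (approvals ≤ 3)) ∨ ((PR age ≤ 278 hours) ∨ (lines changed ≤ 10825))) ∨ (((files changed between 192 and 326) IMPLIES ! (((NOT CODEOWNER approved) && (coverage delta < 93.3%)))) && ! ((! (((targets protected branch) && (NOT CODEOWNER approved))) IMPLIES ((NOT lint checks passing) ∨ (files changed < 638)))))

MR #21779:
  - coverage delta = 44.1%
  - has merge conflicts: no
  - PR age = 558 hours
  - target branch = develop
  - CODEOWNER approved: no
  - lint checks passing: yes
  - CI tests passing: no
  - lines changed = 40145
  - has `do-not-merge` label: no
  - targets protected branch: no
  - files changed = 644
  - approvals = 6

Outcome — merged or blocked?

Merged

Atomic conditions:
  CI tests passing: no → false
  NOT lint checks passing: yes → false
  target branch ∈ {hotfix, release}: develop is not in the set → false
  CODEOWNER approved: no → false
  approvals ≤ 5: 6 ≤ 5 is false
  NOT has merge conflicts: no → true
  targets protected branch: no → false
  has `do-not-merge` label: no → false
  approvals ≤ 3: 6 ≤ 3 is false
  PR age ≤ 278 hours: 558 ≤ 278 is false
  lines changed ≤ 10825: 40145 ≤ 10825 is false
  files changed between 192 and 326: 644 in [192, 326] is false
  NOT CODEOWNER approved: no → true
  coverage delta < 93.3%: 44.1 < 93.3 is true
  files changed < 638: 644 < 638 is false
Combine:
[1.1] false OR false = false
[1.2.1] false OR false = false
[1.2] NOT false = true
[1.3] false AND true = false
[1] false AND true AND false = false
[2.1] false AND false = false
[2.2] false AND false = false
[2.3] false OR false = false
[2] false OR false OR false = false
[3.1.2.1] true AND true = true
[3.1.2] NOT true = false
[3.1] false → false (antecedent false ⇒ implication holds) = true
[3.2.1.1.1] false AND true = false
[3.2.1.1] NOT false = true
[3.2.1.2] false OR false = false
[3.2.1] true → false = false
[3.2] NOT false = true
[3] true AND true = true
[root] false OR false OR true = true
Overall: true → merged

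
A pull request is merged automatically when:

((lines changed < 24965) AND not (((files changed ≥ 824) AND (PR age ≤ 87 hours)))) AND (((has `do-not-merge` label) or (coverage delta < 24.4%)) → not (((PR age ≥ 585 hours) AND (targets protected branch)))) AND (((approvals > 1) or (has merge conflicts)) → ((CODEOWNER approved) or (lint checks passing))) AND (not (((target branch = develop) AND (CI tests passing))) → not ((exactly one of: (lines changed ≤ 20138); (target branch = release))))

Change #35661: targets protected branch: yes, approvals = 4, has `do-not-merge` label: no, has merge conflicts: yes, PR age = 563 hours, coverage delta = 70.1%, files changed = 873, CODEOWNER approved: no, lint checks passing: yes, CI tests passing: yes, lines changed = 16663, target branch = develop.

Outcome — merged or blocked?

Merged

Atomic conditions:
  lines changed < 24965: 16663 < 24965 is true
  files changed ≥ 824: 873 ≥ 824 is true
  PR age ≤ 87 hours: 563 ≤ 87 is false
  has `do-not-merge` label: no → false
  coverage delta < 24.4%: 70.1 < 24.4 is false
  PR age ≥ 585 hours: 563 ≥ 585 is false
  targets protected branch: yes → true
  approvals > 1: 4 > 1 is true
  has merge conflicts: yes → true
  CODEOWNER approved: no → false
  lint checks passing: yes → true
  target branch = develop: develop == develop is true
  CI tests passing: yes → true
  lines changed ≤ 20138: 16663 ≤ 20138 is true
  target branch = release: develop == release is false
Combine:
[1.2.1] true AND false = false
[1.2] NOT false = true
[1] true AND true = true
[2.1] false OR false = false
[2.2.1] false AND true = false
[2.2] NOT false = true
[2] false → true (antecedent false ⇒ implication holds) = true
[3.1] true OR true = true
[3.2] false OR true = true
[3] true → true = true
[4.1.1] true AND true = true
[4.1] NOT true = false
[4.2.1] exactly-one(true, false) = true
[4.2] NOT true = false
[4] false → false (antecedent false ⇒ implication holds) = true
[root] true AND true AND true AND true = true
Overall: true → merged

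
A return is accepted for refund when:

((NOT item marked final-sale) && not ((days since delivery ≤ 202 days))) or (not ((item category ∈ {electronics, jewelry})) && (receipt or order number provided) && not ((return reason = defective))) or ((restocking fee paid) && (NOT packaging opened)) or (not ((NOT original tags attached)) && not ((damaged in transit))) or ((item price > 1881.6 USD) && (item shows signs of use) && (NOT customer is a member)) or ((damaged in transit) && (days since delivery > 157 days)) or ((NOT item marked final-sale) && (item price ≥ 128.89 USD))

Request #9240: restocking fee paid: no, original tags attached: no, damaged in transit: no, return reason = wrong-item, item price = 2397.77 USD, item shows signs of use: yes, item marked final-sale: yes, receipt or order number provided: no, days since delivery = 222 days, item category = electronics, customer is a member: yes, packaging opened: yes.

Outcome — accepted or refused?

Refused

Atomic conditions:
  NOT item marked final-sale: yes → false
  days since delivery ≤ 202 days: 222 ≤ 202 is false
  item category ∈ {electronics, jewelry}: electronics is in the set → true
  receipt or order number provided: no → false
  return reason = defective: wrong-item == defective is false
  restocking fee paid: no → false
  NOT packaging opened: yes → false
  NOT original tags attached: no → true
  damaged in transit: no → false
  item price > 1881.6 USD: 2397.77 > 1881.6 is true
  item shows signs of use: yes → true
  NOT customer is a member: yes → false
  days since delivery > 157 days: 222 > 157 is true
  item price ≥ 128.89 USD: 2397.77 ≥ 128.89 is true
Combine:
[1.2] NOT false = true
[1] false AND true = false
[2.1] NOT true = false
[2.3] NOT false = true
[2] false AND false AND true = false
[3] false AND false = false
[4.1] NOT true = false
[4.2] NOT false = true
[4] false AND true = false
[5] true AND true AND false = false
[6] false AND true = false
[7] false AND true = false
[root] false OR false OR false OR false OR false OR false OR false = false
Overall: false → refused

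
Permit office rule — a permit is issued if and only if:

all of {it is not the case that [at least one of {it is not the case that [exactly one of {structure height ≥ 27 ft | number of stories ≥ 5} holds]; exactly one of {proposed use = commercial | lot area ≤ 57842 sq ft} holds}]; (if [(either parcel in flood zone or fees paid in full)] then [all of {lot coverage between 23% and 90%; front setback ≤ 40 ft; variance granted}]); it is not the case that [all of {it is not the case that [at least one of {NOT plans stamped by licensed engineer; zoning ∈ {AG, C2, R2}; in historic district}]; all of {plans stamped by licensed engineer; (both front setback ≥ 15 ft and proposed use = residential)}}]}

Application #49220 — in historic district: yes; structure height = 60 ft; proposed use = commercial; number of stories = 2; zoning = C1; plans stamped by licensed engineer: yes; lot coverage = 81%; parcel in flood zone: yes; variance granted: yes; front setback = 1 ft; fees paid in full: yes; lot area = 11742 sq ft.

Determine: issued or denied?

Issued

Atomic conditions:
  structure height ≥ 27 ft: 60 ≥ 27 is true
  number of stories ≥ 5: 2 ≥ 5 is false
  proposed use = commercial: commercial == commercial is true
  lot area ≤ 57842 sq ft: 11742 ≤ 57842 is true
  parcel in flood zone: yes → true
  fees paid in full: yes → true
  lot coverage between 23% and 90%: 81 in [23, 90] is true
  front setback ≤ 40 ft: 1 ≤ 40 is true
  variance granted: yes → true
  NOT plans stamped by licensed engineer: yes → false
  zoning ∈ {AG, C2, R2}: C1 is not in the set → false
  in historic district: yes → true
  plans stamped by licensed engineer: yes → true
  front setback ≥ 15 ft: 1 ≥ 15 is false
  proposed use = residential: commercial == residential is false
Combine:
[1.1.1.1] exactly-one(true, false) = true
[1.1.1] NOT true = false
[1.1.2] exactly-one(true, true) = false
[1.1] false OR false = false
[1] NOT false = true
[2.1] true OR true = true
[2.2] true AND true AND true = true
[2] true → true = true
[3.1.1.1] false OR false OR true = true
[3.1.1] NOT true = false
[3.1.2.2] false AND false = false
[3.1.2] true AND false = false
[3.1] false AND false = false
[3] NOT false = true
[root] true AND true AND true = true
Overall: true → issued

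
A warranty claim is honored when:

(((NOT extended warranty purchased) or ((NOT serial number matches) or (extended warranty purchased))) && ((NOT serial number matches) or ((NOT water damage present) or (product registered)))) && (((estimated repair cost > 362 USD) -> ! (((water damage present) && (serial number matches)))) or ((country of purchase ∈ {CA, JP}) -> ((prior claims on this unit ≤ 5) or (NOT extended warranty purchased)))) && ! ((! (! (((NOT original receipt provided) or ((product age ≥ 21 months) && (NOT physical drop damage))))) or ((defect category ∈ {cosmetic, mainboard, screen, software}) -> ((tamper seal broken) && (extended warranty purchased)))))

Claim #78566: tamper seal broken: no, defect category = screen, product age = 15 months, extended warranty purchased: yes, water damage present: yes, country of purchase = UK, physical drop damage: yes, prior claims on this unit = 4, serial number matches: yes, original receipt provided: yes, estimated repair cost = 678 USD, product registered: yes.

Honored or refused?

Honored

Atomic conditions:
  NOT extended warranty purchased: yes → false
  NOT serial number matches: yes → false
  extended warranty purchased: yes → true
  NOT water damage present: yes → false
  product registered: yes → true
  estimated repair cost > 362 USD: 678 > 362 is true
  water damage present: yes → true
  serial number matches: yes → true
  country of purchase ∈ {CA, JP}: UK is not in the set → false
  prior claims on this unit ≤ 5: 4 ≤ 5 is true
  NOT original receipt provided: yes → false
  product age ≥ 21 months: 15 ≥ 21 is false
  NOT physical drop damage: yes → false
  defect category ∈ {cosmetic, mainboard, screen, software}: screen is in the set → true
  tamper seal broken: no → false
Combine:
[1.1.2] false OR true = true
[1.1] false OR true = true
[1.2.2] false OR true = true
[1.2] false OR true = true
[1] true AND true = true
[2.1.2.1] true AND true = true
[2.1.2] NOT true = false
[2.1] true → false = false
[2.2.2] true OR false = true
[2.2] false → true (antecedent false ⇒ implication holds) = true
[2] false OR true = true
[3.1.1.1.1.2] false AND false = false
[3.1.1.1.1] false OR false = false
[3.1.1.1] NOT false = true
[3.1.1] NOT true = false
[3.1.2.2] false AND true = false
[3.1.2] true → false = false
[3.1] false OR false = false
[3] NOT false = true
[root] true AND true AND true = true
Overall: true → honored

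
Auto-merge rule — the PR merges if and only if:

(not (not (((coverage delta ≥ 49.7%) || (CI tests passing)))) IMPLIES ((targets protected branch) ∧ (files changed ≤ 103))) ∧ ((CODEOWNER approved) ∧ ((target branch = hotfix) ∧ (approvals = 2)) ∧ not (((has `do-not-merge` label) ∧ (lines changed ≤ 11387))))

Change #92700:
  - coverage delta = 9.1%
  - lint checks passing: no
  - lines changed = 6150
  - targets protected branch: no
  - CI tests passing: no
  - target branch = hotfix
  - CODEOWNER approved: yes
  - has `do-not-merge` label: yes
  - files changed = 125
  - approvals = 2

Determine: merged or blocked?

Atomic conditions:
  coverage delta ≥ 49.7%: 9.1 ≥ 49.7 is false
  CI tests passing: no → false
  targets protected branch: no → false
  files changed ≤ 103: 125 ≤ 103 is false
  CODEOWNER approved: yes → true
  target branch = hotfix: hotfix == hotfix is true
  approvals = 2: 2 == 2 is true
  has `do-not-merge` label: yes → true
  lines changed ≤ 11387: 6150 ≤ 11387 is true
Combine:
[1.1.1.1] false OR false = false
[1.1.1] NOT false = true
[1.1] NOT true = false
[1.2] false AND false = false
[1] false → false (antecedent false ⇒ implication holds) = true
[2.2] true AND true = true
[2.3.1] true AND true = true
[2.3] NOT true = false
[2] true AND true AND false = false
[root] true AND false = false
Overall: false → blocked

Blocked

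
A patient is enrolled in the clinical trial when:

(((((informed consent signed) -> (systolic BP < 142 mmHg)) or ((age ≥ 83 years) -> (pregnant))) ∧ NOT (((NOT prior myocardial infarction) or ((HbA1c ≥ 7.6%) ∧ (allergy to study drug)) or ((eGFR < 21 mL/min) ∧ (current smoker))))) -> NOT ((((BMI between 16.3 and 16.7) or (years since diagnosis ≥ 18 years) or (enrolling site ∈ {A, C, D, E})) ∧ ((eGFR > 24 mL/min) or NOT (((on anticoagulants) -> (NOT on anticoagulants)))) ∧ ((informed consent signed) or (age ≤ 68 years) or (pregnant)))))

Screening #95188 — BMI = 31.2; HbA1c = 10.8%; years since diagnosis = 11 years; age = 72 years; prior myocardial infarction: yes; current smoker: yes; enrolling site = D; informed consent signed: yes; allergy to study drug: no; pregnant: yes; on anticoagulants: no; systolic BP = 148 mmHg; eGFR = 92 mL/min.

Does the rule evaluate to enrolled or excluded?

Atomic conditions:
  informed consent signed: yes → true
  systolic BP < 142 mmHg: 148 < 142 is false
  age ≥ 83 years: 72 ≥ 83 is false
  pregnant: yes → true
  NOT prior myocardial infarction: yes → false
  HbA1c ≥ 7.6%: 10.8 ≥ 7.6 is true
  allergy to study drug: no → false
  eGFR < 21 mL/min: 92 < 21 is false
  current smoker: yes → true
  BMI between 16.3 and 16.7: 31.2 in [16.3, 16.7] is false
  years since diagnosis ≥ 18 years: 11 ≥ 18 is false
  enrolling site ∈ {A, C, D, E}: D is in the set → true
  eGFR > 24 mL/min: 92 > 24 is true
  on anticoagulants: no → false
  NOT on anticoagulants: no → true
  age ≤ 68 years: 72 ≤ 68 is false
Combine:
[1.1.1] true → false = false
[1.1.2] false → true (antecedent false ⇒ implication holds) = true
[1.1] false OR true = true
[1.2.1.2] true AND false = false
[1.2.1.3] false AND true = false
[1.2.1] false OR false OR false = false
[1.2] NOT false = true
[1] true AND true = true
[2.1.1] false OR false OR true = true
[2.1.2.2.1] false → true (antecedent false ⇒ implication holds) = true
[2.1.2.2] NOT true = false
[2.1.2] true OR false = true
[2.1.3] true OR false OR true = true
[2.1] true AND true AND true = true
[2] NOT true = false
[root] true → false = false
Overall: false → excluded

Excluded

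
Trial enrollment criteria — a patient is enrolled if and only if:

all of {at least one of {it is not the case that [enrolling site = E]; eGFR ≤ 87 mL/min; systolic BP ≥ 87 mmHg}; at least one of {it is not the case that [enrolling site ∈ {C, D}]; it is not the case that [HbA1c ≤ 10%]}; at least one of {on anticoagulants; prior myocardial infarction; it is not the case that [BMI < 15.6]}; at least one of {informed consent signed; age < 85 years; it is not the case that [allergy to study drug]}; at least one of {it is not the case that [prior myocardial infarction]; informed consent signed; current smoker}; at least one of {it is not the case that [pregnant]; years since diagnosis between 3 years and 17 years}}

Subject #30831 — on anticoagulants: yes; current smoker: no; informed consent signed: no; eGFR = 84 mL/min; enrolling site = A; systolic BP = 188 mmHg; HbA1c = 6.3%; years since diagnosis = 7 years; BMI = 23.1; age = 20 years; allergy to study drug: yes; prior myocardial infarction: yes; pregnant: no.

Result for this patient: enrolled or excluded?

Excluded

Atomic conditions:
  enrolling site = E: A == E is false
  eGFR ≤ 87 mL/min: 84 ≤ 87 is true
  systolic BP ≥ 87 mmHg: 188 ≥ 87 is true
  enrolling site ∈ {C, D}: A is not in the set → false
  HbA1c ≤ 10%: 6.3 ≤ 10 is true
  on anticoagulants: yes → true
  prior myocardial infarction: yes → true
  BMI < 15.6: 23.1 < 15.6 is false
  informed consent signed: no → false
  age < 85 years: 20 < 85 is true
  allergy to study drug: yes → true
  current smoker: no → false
  pregnant: no → false
  years since diagnosis between 3 years and 17 years: 7 in [3, 17] is true
Combine:
[1.1] NOT false = true
[1] true OR true OR true = true
[2.1] NOT false = true
[2.2] NOT true = false
[2] true OR false = true
[3.3] NOT false = true
[3] true OR true OR true = true
[4.3] NOT true = false
[4] false OR true OR false = true
[5.1] NOT true = false
[5] false OR false OR false = false
[6.1] NOT false = true
[6] true OR true = true
[root] true AND true AND true AND true AND false AND true = false
Overall: false → excluded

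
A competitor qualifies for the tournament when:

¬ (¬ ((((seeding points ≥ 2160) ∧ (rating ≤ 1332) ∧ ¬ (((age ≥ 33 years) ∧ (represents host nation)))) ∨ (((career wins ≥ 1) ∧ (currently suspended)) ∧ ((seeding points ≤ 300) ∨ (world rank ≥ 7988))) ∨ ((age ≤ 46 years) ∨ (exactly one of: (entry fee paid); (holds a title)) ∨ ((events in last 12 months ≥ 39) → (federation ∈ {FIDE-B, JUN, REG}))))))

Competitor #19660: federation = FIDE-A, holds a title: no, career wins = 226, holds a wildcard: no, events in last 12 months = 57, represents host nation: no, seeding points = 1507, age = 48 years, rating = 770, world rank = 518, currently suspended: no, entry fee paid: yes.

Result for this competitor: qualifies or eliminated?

Qualifies

Atomic conditions:
  seeding points ≥ 2160: 1507 ≥ 2160 is false
  rating ≤ 1332: 770 ≤ 1332 is true
  age ≥ 33 years: 48 ≥ 33 is true
  represents host nation: no → false
  career wins ≥ 1: 226 ≥ 1 is true
  currently suspended: no → false
  seeding points ≤ 300: 1507 ≤ 300 is false
  world rank ≥ 7988: 518 ≥ 7988 is false
  age ≤ 46 years: 48 ≤ 46 is false
  entry fee paid: yes → true
  holds a title: no → false
  events in last 12 months ≥ 39: 57 ≥ 39 is true
  federation ∈ {FIDE-B, JUN, REG}: FIDE-A is not in the set → false
Combine:
[1.1.1.3.1] true AND false = false
[1.1.1.3] NOT false = true
[1.1.1] false AND true AND true = false
[1.1.2.1] true AND false = false
[1.1.2.2] false OR false = false
[1.1.2] false AND false = false
[1.1.3.2] exactly-one(true, false) = true
[1.1.3.3] true → false = false
[1.1.3] false OR true OR false = true
[1.1] false OR false OR true = true
[1] NOT true = false
[root] NOT false = true
Overall: true → qualifies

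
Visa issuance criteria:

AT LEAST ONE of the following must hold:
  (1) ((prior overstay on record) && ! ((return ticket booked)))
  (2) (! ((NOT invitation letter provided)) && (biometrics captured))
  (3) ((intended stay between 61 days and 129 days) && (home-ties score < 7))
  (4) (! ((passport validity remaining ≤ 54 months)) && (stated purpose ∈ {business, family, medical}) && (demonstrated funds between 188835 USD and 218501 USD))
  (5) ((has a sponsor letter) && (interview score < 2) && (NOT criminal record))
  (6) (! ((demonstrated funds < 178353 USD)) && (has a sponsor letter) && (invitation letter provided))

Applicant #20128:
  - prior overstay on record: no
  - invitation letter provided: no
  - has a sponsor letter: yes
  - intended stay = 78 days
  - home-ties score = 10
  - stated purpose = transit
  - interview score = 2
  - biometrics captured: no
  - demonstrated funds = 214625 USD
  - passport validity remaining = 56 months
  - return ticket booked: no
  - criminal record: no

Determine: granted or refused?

Refused

Atomic conditions:
  prior overstay on record: no → false
  return ticket booked: no → false
  NOT invitation letter provided: no → true
  biometrics captured: no → false
  intended stay between 61 days and 129 days: 78 in [61, 129] is true
  home-ties score < 7: 10 < 7 is false
  passport validity remaining ≤ 54 months: 56 ≤ 54 is false
  stated purpose ∈ {business, family, medical}: transit is not in the set → false
  demonstrated funds between 188835 USD and 218501 USD: 214625 in [188835, 218501] is true
  has a sponsor letter: yes → true
  interview score < 2: 2 < 2 is false
  NOT criminal record: no → true
  demonstrated funds < 178353 USD: 214625 < 178353 is false
  invitation letter provided: no → false
Combine:
[1.2] NOT false = true
[1] false AND true = false
[2.1] NOT true = false
[2] false AND false = false
[3] true AND false = false
[4.1] NOT false = true
[4] true AND false AND true = false
[5] true AND false AND true = false
[6.1] NOT false = true
[6] true AND true AND false = false
[root] false OR false OR false OR false OR false OR false = false
Overall: false → refused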